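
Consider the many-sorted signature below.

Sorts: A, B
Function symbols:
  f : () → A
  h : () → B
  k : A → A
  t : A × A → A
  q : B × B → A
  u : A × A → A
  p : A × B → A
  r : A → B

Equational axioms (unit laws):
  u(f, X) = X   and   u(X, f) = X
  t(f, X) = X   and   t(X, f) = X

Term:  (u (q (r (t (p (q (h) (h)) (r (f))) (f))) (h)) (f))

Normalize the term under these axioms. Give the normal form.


normal form = (q (r (p (q (h) (h)) (r (f)))) (h))

1. (u (q (r (t (p (q (h) (h)) (r (f))) (f))) (h)) (f))  →  (q (r (t (p (q (h) (h)) (r (f))) (f))) (h))
2. (q (r (t (p (q (h) (h)) (r (f))) (f))) (h))  →  (q (r (p (q (h) (h)) (r (f)))) (h))


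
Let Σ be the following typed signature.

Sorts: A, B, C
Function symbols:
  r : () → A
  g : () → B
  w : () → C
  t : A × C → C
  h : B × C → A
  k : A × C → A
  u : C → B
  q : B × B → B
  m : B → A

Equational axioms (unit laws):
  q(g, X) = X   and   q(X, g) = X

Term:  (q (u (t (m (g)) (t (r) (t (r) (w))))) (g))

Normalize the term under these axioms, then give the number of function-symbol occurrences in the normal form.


size = 9

1. (q (u (t (m (g)) (t (r) (t (r) (w))))) (g))  →  (u (t (m (g)) (t (r) (t (r) (w)))))
normal form: (u (t (m (g)) (t (r) (t (r) (w)))))


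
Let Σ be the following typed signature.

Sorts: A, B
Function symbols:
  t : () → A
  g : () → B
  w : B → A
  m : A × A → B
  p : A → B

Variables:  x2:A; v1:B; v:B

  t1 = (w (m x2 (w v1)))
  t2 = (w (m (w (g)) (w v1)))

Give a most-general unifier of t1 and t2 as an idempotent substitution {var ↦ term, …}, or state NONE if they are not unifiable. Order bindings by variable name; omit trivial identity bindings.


{x2 ↦ (w (g))}


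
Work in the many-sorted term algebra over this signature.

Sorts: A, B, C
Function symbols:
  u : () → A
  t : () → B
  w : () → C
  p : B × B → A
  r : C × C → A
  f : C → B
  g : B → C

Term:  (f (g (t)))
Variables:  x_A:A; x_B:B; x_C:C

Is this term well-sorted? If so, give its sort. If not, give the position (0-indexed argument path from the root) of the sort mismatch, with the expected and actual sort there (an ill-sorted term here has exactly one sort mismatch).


    (t) : B
  (g (t)) : C
(f (g (t))) : B

well-sorted; sort = B


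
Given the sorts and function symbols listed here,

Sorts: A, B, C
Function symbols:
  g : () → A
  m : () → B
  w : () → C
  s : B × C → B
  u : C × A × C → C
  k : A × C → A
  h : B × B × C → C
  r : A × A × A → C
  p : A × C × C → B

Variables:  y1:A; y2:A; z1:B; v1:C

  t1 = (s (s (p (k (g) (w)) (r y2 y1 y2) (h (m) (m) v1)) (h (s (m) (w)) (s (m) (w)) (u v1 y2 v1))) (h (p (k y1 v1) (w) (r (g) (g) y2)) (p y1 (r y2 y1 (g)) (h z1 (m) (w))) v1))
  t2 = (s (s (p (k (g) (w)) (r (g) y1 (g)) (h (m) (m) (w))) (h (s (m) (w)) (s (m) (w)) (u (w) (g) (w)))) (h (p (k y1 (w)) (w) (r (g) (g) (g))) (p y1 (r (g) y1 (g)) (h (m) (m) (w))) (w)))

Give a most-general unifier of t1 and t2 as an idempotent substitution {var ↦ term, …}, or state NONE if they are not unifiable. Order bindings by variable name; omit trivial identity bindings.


{v1 ↦ (w), y2 ↦ (g), z1 ↦ (m)}


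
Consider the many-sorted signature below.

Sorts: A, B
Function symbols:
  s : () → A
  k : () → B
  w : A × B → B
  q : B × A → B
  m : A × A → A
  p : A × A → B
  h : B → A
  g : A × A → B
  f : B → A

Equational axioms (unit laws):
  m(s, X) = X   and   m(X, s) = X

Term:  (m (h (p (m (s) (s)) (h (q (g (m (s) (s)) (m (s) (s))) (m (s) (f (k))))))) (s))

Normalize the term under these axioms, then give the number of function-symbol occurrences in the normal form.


size = 10

1. (m (h (p (m (s) (s)) (h (q (g (m (s) (s)) (m (s) (s))) (m (s) (f (k))))))) (s))  →  (h (p (m (s) (s)) (h (q (g (m (s) (s)) (m (s) (s))) (m (s) (f (k)))))))
2. (h (p (m (s) (s)) (h (q (g (m (s) (s)) (m (s) (s))) (m (s) (f (k)))))))  →  (h (p (s) (h (q (g (m (s) (s)) (m (s) (s))) (m (s) (f (k)))))))
3. (h (p (s) (h (q (g (m (s) (s)) (m (s) (s))) (m (s) (f (k)))))))  →  (h (p (s) (h (q (g (s) (m (s) (s))) (m (s) (f (k)))))))
4. (h (p (s) (h (q (g (s) (m (s) (s))) (m (s) (f (k)))))))  →  (h (p (s) (h (q (g (s) (s)) (m (s) (f (k)))))))
5. (h (p (s) (h (q (g (s) (s)) (m (s) (f (k)))))))  →  (h (p (s) (h (q (g (s) (s)) (f (k))))))
normal form: (h (p (s) (h (q (g (s) (s)) (f (k))))))


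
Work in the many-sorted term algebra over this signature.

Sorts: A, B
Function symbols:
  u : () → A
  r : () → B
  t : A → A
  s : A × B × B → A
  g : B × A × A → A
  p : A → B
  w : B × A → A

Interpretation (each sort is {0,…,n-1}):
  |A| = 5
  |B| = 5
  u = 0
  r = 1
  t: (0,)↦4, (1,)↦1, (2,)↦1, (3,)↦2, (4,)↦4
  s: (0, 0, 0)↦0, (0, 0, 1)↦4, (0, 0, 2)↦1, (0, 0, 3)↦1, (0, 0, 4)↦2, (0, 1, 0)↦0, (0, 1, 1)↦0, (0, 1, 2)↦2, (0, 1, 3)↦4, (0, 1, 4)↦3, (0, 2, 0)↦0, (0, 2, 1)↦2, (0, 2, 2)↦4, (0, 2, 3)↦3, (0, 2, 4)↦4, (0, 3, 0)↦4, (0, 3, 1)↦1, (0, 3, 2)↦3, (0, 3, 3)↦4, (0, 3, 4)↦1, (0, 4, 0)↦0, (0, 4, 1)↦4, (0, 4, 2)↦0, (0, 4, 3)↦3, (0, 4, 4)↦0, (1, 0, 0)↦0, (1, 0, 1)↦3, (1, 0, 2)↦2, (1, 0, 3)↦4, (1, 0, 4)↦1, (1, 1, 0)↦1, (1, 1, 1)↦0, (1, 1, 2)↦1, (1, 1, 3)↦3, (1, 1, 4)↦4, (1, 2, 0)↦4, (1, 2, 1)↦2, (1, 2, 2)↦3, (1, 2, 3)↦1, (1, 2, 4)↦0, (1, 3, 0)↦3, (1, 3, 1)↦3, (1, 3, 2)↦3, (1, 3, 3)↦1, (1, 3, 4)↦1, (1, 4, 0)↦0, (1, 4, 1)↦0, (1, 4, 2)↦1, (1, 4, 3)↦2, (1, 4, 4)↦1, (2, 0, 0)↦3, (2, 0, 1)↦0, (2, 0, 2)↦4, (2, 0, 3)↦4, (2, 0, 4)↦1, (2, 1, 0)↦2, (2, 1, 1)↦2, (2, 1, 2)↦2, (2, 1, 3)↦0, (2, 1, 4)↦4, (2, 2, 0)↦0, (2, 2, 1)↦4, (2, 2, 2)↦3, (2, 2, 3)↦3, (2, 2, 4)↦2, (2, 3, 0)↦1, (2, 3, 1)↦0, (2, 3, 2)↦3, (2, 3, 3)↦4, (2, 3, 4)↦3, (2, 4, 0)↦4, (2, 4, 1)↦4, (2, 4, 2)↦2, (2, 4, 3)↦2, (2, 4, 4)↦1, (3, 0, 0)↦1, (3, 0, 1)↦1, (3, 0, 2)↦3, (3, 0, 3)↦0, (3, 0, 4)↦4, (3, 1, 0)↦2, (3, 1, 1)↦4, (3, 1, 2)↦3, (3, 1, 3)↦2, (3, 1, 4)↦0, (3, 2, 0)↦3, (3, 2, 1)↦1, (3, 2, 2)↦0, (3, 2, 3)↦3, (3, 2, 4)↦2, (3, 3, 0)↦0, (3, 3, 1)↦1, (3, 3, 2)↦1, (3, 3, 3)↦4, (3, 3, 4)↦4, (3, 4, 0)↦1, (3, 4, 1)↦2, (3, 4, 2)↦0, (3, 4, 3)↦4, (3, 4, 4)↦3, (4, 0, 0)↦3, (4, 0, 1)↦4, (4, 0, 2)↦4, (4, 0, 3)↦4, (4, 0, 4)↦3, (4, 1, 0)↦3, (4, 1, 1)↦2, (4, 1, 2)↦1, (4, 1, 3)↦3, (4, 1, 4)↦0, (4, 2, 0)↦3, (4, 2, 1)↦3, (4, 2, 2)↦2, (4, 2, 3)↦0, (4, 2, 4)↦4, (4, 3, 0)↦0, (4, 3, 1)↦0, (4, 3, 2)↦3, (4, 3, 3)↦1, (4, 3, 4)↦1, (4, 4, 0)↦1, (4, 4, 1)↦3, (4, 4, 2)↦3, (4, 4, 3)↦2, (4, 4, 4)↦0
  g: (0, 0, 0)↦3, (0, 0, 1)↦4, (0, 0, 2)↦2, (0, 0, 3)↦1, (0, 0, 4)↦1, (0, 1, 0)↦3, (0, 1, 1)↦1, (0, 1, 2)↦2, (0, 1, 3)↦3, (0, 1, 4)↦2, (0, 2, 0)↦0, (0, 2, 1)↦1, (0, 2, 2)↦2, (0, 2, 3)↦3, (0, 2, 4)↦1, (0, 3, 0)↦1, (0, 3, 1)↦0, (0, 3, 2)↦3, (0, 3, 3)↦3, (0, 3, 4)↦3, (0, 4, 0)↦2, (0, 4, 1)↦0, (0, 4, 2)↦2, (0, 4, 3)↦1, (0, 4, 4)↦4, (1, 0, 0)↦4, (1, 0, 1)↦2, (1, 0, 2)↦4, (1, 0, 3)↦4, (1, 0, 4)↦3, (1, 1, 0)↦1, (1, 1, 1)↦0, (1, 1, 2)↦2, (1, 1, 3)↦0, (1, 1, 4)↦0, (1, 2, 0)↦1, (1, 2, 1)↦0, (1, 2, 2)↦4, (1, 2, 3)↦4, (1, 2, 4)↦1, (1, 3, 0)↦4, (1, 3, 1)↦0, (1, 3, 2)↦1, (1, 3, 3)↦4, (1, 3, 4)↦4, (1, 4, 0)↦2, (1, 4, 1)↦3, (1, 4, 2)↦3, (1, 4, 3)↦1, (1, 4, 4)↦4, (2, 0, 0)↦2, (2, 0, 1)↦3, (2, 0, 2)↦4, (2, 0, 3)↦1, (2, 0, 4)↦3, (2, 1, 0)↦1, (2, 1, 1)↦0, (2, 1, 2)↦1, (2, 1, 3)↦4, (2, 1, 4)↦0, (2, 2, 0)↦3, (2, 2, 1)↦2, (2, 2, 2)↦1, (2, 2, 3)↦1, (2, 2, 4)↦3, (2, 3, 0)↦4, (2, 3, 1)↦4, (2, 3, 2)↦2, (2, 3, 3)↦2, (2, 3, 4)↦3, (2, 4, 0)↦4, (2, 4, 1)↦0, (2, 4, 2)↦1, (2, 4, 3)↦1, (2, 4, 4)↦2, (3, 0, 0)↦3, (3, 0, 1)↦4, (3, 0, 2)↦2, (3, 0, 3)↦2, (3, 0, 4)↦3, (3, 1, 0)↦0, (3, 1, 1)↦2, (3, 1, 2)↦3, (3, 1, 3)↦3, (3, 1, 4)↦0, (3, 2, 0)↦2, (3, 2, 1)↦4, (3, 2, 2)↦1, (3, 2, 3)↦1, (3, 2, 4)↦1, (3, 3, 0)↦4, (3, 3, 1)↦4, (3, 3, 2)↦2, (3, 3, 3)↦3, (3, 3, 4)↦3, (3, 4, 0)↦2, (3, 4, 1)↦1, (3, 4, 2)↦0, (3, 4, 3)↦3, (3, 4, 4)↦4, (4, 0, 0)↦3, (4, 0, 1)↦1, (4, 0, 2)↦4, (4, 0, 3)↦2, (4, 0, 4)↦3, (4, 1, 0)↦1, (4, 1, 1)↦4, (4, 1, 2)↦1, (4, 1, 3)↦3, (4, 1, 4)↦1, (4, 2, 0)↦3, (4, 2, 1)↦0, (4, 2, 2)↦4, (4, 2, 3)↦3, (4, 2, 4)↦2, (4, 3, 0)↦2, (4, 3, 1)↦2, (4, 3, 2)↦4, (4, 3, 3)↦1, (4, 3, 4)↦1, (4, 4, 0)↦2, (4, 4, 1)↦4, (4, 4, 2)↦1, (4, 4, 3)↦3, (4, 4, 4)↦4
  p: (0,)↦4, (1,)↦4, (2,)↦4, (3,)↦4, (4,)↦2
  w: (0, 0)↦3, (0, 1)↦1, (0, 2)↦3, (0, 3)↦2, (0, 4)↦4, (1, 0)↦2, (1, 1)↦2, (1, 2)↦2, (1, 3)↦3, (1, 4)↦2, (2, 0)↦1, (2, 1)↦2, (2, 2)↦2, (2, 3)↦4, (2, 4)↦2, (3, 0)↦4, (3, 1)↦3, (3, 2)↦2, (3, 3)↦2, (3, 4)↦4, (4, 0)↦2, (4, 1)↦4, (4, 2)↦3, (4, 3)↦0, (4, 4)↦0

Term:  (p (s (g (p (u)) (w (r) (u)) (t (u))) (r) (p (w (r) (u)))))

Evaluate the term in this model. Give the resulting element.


  u = 0
  (p (u)) = p(0,) = 4
  r = 1
  u = 0
  (w (r) (u)) = w(1, 0) = 2
  u = 0
  (t (u)) = t(0,) = 4
  (g (p (u)) (w (r) (u)) (t (u))) = g(4, 2, 4) = 2
  r = 1
  r = 1
  u = 0
  (w (r) (u)) = w(1, 0) = 2
  (p (w (r) (u))) = p(2,) = 4
  (s (g (p (u)) (w (r) (u)) (t (u))) (r) (p (w (r) (u)))) = s(2, 1, 4) = 4
  (p (s (g (p (u)) (w (r) (u)) (t (u))) (r) (p (w (r) (u))))) = p(4,) = 2

value = 2


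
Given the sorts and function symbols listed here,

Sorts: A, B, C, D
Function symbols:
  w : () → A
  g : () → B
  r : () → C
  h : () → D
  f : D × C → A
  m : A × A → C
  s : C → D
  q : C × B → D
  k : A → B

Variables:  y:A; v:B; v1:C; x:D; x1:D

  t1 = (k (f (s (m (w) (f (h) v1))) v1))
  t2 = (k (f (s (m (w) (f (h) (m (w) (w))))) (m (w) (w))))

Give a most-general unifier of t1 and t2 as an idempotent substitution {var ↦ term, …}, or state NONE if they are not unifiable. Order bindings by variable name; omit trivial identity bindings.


{v1 ↦ (m (w) (w))}


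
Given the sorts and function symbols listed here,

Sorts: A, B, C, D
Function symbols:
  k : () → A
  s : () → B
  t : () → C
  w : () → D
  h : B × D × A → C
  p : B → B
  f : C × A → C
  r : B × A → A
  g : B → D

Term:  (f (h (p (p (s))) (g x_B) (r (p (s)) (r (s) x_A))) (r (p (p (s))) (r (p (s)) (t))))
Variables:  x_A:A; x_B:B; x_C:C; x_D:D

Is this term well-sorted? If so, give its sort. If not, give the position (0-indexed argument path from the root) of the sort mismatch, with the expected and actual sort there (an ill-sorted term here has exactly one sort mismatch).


        (s) : B
      (p (s)) : B
    (p (p (s))) : B
      x_B : B
    (g x_B) : D
        (s) : B
      (p (s)) : B
        (s) : B
        x_A : A
      (r (s) x_A) : A
    (r (p (s)) (r (s) x_A)) : A
  (h (p (p (s))) (g x_B) (r (p (s)) (r (s) x_A))) : C
        (s) : B
      (p (s)) : B
    (p (p (s))) : B
        (s) : B
      (p (s)) : B
      (t) : C
    (r (p (s)) (t)) : ✗ arg 1 at [1, 1, 1] has sort C, expected A

ill-sorted at position [1, 1, 1]: expected A, got C


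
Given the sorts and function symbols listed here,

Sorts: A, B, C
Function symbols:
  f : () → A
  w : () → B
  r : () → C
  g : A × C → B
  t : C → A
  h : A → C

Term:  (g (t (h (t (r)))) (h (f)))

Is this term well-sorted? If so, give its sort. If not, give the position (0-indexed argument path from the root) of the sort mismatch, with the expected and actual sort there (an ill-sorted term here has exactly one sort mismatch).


        (r) : C
      (t (r)) : A
    (h (t (r))) : C
  (t (h (t (r)))) : A
    (f) : A
  (h (f)) : C
(g (t (h (t (r)))) (h (f))) : B

well-sorted; sort = B


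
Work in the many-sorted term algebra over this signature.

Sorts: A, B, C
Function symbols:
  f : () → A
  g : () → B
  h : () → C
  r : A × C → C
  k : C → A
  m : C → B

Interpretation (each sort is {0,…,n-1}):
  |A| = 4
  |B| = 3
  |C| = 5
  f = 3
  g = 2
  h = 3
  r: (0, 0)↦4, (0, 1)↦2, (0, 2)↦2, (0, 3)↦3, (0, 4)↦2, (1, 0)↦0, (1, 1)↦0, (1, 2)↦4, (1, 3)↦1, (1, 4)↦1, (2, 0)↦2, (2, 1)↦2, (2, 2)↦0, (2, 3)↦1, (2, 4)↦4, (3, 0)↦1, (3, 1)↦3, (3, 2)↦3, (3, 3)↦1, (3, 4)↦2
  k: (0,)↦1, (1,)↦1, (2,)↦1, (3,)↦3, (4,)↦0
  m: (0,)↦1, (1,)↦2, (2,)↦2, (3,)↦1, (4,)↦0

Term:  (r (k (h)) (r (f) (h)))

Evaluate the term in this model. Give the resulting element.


value = 3

  h = 3
  (k (h)) = k(3,) = 3
  f = 3
  h = 3
  (r (f) (h)) = r(3, 3) = 1
  (r (k (h)) (r (f) (h))) = r(3, 1) = 3


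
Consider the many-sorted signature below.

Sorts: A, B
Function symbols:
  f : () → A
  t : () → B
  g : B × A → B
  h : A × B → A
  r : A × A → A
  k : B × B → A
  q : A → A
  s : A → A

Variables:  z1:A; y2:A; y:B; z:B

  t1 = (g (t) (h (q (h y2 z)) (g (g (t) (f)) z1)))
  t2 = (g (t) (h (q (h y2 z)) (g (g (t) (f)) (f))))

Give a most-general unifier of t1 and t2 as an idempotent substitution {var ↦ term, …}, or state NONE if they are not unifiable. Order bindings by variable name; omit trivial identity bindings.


{z1 ↦ (f)}


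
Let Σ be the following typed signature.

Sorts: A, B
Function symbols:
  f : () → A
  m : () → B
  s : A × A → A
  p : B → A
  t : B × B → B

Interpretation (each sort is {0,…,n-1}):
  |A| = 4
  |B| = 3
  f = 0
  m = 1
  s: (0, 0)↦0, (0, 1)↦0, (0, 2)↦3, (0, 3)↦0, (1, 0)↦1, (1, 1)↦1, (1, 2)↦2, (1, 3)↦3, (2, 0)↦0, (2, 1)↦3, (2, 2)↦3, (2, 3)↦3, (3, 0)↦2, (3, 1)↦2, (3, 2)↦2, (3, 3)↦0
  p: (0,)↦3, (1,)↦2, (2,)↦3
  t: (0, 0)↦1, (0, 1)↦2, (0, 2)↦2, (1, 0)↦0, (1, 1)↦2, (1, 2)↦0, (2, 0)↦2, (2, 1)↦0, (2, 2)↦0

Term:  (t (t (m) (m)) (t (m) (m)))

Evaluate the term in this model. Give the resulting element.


value = 0

  m = 1
  m = 1
  (t (m) (m)) = t(1, 1) = 2
  m = 1
  m = 1
  (t (m) (m)) = t(1, 1) = 2
  (t (t (m) (m)) (t (m) (m))) = t(2, 2) = 0


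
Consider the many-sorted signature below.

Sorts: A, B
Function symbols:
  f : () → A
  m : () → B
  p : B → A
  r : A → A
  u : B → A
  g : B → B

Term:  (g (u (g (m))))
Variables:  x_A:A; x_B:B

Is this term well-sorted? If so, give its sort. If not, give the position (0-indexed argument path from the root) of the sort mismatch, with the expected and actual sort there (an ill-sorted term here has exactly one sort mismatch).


      (m) : B
    (g (m)) : B
  (u (g (m))) : A
(g (u (g (m)))) : ✗ arg 0 at [0] has sort A, expected B

ill-sorted at position [0]: expected B, got A


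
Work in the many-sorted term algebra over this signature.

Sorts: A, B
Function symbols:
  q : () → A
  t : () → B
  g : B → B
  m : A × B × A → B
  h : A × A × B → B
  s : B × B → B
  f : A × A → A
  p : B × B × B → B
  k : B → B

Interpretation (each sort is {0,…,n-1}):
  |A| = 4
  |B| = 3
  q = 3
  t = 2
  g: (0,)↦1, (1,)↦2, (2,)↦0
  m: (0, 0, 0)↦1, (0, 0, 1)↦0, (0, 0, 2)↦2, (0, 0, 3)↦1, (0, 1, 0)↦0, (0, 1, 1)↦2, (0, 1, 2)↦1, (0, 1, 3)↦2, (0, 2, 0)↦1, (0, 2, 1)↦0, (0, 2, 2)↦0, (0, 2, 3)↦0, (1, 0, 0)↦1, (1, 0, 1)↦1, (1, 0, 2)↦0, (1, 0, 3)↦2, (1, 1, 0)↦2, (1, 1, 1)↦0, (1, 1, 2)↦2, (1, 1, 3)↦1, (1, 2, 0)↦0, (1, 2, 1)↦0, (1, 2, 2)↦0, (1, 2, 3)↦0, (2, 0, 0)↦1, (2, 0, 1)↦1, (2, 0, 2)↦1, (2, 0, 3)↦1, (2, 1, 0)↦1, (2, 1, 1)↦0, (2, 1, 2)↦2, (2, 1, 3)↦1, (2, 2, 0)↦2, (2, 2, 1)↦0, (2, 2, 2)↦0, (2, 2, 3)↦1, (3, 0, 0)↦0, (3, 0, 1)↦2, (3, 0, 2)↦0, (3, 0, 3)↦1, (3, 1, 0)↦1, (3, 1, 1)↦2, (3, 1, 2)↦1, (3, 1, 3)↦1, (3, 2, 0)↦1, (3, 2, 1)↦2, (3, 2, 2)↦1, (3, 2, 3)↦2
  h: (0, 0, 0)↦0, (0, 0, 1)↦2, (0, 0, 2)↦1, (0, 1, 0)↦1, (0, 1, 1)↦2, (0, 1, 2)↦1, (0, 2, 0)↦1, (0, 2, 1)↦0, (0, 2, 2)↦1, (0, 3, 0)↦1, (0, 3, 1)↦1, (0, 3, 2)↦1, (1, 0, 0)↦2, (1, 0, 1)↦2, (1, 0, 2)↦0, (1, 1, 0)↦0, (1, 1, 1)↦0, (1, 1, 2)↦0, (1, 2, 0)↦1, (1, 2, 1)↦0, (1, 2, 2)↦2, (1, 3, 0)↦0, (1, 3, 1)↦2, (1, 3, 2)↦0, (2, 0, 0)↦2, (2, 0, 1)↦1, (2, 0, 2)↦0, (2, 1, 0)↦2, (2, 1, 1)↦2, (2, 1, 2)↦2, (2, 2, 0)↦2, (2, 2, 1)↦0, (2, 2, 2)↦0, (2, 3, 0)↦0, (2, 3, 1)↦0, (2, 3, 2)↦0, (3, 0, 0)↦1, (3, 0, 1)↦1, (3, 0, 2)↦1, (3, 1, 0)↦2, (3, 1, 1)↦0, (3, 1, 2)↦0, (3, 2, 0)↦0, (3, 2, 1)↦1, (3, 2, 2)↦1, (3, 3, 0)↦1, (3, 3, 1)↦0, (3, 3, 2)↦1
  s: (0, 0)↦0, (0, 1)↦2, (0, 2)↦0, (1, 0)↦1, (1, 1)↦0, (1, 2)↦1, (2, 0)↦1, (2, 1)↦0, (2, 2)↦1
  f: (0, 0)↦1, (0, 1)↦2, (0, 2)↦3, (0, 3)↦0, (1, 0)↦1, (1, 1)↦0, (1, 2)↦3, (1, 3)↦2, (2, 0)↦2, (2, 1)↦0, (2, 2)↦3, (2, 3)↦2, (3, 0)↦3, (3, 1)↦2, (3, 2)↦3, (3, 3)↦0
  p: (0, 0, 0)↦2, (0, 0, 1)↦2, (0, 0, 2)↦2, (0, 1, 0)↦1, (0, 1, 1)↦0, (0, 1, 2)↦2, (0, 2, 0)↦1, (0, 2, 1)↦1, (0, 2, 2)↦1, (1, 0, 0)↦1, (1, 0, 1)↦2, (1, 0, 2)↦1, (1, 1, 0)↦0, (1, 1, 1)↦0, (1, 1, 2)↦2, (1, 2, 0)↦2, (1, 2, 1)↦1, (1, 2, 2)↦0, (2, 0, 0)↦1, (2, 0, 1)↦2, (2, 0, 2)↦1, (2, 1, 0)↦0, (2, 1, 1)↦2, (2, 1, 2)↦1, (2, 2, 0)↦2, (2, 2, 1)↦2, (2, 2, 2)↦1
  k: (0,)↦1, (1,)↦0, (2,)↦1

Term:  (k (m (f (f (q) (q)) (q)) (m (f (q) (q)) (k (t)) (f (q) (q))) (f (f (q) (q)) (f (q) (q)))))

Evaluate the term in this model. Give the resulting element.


  q = 3
  q = 3
  (f (q) (q)) = f(3, 3) = 0
  q = 3
  (f (f (q) (q)) (q)) = f(0, 3) = 0
  q = 3
  q = 3
  (f (q) (q)) = f(3, 3) = 0
  t = 2
  (k (t)) = k(2,) = 1
  q = 3
  q = 3
  (f (q) (q)) = f(3, 3) = 0
  (m (f (q) (q)) (k (t)) (f (q) (q))) = m(0, 1, 0) = 0
  q = 3
  q = 3
  (f (q) (q)) = f(3, 3) = 0
  q = 3
  q = 3
  (f (q) (q)) = f(3, 3) = 0
  (f (f (q) (q)) (f (q) (q))) = f(0, 0) = 1
  (m (f (f (q) (q)) (q)) (m (f (q) (q)) (k (t)) (f (q) (q))) (f (f (q) (q)) (f (q) (q)))) = m(0, 0, 1) = 0
  (k (m (f (f (q) (q)) (q)) (m (f (q) (q)) (k (t)) (f (q) (q))) (f (f (q) (q)) (f (q) (q))))) = k(0,) = 1

value = 1


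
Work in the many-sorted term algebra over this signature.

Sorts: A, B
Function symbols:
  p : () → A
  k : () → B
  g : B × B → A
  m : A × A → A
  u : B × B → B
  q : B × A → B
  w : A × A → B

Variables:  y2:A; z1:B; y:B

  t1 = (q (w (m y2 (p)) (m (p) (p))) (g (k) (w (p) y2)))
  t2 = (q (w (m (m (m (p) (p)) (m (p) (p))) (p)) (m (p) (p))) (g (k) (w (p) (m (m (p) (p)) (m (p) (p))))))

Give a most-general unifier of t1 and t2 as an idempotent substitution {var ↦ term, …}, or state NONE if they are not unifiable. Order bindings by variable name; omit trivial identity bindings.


{y2 ↦ (m (m (p) (p)) (m (p) (p)))}


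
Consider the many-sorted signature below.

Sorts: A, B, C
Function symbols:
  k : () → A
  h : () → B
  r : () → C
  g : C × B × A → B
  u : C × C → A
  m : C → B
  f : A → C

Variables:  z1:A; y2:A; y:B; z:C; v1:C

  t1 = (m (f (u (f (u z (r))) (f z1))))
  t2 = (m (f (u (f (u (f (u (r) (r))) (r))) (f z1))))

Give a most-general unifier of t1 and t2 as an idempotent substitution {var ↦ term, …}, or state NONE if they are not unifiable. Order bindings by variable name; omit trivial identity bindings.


{z ↦ (f (u (r) (r)))}


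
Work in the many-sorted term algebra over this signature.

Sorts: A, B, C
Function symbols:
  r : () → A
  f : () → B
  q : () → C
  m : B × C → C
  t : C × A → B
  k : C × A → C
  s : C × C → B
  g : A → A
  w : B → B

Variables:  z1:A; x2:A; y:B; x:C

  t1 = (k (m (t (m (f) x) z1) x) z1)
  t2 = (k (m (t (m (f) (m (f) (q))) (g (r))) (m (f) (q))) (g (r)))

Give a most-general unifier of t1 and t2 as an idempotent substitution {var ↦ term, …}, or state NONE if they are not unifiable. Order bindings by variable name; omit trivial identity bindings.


{x ↦ (m (f) (q)), z1 ↦ (g (r))}


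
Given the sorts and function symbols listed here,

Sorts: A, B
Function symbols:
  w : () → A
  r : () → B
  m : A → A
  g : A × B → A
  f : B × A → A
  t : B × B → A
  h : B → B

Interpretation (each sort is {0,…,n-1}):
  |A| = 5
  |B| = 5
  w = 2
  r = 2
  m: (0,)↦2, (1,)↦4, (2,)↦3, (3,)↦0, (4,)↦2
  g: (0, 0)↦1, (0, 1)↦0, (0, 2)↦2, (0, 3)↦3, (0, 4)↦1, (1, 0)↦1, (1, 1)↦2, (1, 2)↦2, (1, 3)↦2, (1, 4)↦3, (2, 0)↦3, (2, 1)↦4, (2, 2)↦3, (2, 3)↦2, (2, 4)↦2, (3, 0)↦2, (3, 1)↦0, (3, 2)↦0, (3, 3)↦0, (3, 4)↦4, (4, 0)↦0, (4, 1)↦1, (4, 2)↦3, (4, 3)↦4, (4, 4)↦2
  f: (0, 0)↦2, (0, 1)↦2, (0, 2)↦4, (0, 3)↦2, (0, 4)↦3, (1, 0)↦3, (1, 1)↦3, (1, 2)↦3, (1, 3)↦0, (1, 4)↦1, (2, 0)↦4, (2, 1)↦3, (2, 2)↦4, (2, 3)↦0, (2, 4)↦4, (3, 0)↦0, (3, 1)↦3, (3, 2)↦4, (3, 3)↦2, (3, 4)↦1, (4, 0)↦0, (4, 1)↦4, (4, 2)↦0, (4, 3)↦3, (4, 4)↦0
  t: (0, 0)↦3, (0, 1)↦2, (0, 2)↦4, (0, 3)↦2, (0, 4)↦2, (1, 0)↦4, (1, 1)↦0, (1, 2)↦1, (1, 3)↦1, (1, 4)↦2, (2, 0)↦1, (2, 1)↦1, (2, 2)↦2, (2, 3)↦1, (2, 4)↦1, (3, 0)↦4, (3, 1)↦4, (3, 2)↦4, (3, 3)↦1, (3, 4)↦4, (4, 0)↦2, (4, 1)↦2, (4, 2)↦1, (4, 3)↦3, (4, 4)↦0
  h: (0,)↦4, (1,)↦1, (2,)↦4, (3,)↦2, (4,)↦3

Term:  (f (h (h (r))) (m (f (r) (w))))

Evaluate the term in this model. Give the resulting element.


value = 4

  r = 2
  (h (r)) = h(2,) = 4
  (h (h (r))) = h(4,) = 3
  r = 2
  w = 2
  (f (r) (w)) = f(2, 2) = 4
  (m (f (r) (w))) = m(4,) = 2
  (f (h (h (r))) (m (f (r) (w)))) = f(3, 2) = 4


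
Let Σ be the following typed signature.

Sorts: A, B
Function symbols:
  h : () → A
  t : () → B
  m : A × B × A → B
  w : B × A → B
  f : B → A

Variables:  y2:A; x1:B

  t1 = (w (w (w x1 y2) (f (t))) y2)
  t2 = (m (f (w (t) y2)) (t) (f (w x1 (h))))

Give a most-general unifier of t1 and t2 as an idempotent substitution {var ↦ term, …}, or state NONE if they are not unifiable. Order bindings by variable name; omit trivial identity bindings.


head clash or occurs-check failure — not unifiable

NONE (not unifiable)


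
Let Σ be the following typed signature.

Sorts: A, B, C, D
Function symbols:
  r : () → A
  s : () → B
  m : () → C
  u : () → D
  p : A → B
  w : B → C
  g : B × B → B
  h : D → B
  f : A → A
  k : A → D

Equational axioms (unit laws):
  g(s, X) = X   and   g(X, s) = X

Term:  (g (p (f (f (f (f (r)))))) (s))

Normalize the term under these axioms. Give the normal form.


1. (g (p (f (f (f (f (r)))))) (s))  →  (p (f (f (f (f (r))))))

normal form = (p (f (f (f (f (r))))))


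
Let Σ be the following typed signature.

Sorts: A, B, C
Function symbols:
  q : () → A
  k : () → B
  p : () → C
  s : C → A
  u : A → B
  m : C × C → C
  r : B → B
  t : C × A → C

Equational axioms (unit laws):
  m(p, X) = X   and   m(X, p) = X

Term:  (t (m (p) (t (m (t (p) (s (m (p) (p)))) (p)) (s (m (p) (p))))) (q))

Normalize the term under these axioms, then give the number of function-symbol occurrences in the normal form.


1. (t (m (p) (t (m (t (p) (s (m (p) (p)))) (p)) (s (m (p) (p))))) (q))  →  (t (t (m (t (p) (s (m (p) (p)))) (p)) (s (m (p) (p)))) (q))
2. (t (t (m (t (p) (s (m (p) (p)))) (p)) (s (m (p) (p)))) (q))  →  (t (t (t (p) (s (m (p) (p)))) (s (m (p) (p)))) (q))
3. (t (t (t (p) (s (m (p) (p)))) (s (m (p) (p)))) (q))  →  (t (t (t (p) (s (p))) (s (m (p) (p)))) (q))
4. (t (t (t (p) (s (p))) (s (m (p) (p)))) (q))  →  (t (t (t (p) (s (p))) (s (p))) (q))
normal form: (t (t (t (p) (s (p))) (s (p))) (q))

size = 9


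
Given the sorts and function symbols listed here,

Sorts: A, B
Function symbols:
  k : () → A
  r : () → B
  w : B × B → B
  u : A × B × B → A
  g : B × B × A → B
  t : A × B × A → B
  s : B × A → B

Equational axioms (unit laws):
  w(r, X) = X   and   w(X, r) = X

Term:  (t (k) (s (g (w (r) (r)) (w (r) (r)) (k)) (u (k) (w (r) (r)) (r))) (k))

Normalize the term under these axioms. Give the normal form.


normal form = (t (k) (s (g (r) (r) (k)) (u (k) (r) (r))) (k))

1. (t (k) (s (g (w (r) (r)) (w (r) (r)) (k)) (u (k) (w (r) (r)) (r))) (k))  →  (t (k) (s (g (r) (w (r) (r)) (k)) (u (k) (w (r) (r)) (r))) (k))
2. (t (k) (s (g (r) (w (r) (r)) (k)) (u (k) (w (r) (r)) (r))) (k))  →  (t (k) (s (g (r) (r) (k)) (u (k) (w (r) (r)) (r))) (k))
3. (t (k) (s (g (r) (r) (k)) (u (k) (w (r) (r)) (r))) (k))  →  (t (k) (s (g (r) (r) (k)) (u (k) (r) (r))) (k))


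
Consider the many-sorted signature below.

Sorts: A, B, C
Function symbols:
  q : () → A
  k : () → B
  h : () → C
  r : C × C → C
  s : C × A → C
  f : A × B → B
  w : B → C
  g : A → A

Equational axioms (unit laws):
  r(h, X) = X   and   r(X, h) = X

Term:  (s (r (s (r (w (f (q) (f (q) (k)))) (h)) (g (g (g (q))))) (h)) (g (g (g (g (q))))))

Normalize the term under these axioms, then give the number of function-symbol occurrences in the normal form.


1. (s (r (s (r (w (f (q) (f (q) (k)))) (h)) (g (g (g (q))))) (h)) (g (g (g (g (q))))))  →  (s (s (r (w (f (q) (f (q) (k)))) (h)) (g (g (g (q))))) (g (g (g (g (q))))))
2. (s (s (r (w (f (q) (f (q) (k)))) (h)) (g (g (g (q))))) (g (g (g (g (q))))))  →  (s (s (w (f (q) (f (q) (k)))) (g (g (g (q))))) (g (g (g (g (q))))))
normal form: (s (s (w (f (q) (f (q) (k)))) (g (g (g (q))))) (g (g (g (g (q))))))

size = 17


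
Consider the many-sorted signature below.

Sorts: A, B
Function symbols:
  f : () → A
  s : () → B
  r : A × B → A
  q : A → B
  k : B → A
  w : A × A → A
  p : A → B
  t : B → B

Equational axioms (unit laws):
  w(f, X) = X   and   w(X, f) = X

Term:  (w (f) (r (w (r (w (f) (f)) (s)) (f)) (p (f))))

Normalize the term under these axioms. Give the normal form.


normal form = (r (r (f) (s)) (p (f)))

1. (w (f) (r (w (r (w (f) (f)) (s)) (f)) (p (f))))  →  (r (w (r (w (f) (f)) (s)) (f)) (p (f)))
2. (r (w (r (w (f) (f)) (s)) (f)) (p (f)))  →  (r (r (w (f) (f)) (s)) (p (f)))
3. (r (r (w (f) (f)) (s)) (p (f)))  →  (r (r (f) (s)) (p (f)))


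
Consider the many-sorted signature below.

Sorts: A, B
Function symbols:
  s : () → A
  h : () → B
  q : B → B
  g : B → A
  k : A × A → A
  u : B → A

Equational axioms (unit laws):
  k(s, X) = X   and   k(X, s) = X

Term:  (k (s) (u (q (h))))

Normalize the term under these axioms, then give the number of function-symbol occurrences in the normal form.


size = 3

1. (k (s) (u (q (h))))  →  (u (q (h)))
normal form: (u (q (h)))


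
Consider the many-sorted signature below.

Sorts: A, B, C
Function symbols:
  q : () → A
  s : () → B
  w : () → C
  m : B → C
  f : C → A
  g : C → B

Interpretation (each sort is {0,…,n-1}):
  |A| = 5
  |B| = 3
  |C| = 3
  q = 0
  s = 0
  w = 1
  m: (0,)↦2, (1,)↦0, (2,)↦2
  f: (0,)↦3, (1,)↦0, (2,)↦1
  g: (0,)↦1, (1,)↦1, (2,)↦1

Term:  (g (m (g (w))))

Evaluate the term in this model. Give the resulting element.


  w = 1
  (g (w)) = g(1,) = 1
  (m (g (w))) = m(1,) = 0
  (g (m (g (w)))) = g(0,) = 1

value = 1


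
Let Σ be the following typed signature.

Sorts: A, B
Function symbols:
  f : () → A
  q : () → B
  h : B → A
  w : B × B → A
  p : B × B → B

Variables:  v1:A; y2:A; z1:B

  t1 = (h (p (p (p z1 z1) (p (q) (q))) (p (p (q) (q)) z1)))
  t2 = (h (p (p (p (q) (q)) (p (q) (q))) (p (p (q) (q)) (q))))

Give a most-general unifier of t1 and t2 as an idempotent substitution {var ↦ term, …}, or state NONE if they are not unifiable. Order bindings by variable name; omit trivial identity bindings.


{z1 ↦ (q)}


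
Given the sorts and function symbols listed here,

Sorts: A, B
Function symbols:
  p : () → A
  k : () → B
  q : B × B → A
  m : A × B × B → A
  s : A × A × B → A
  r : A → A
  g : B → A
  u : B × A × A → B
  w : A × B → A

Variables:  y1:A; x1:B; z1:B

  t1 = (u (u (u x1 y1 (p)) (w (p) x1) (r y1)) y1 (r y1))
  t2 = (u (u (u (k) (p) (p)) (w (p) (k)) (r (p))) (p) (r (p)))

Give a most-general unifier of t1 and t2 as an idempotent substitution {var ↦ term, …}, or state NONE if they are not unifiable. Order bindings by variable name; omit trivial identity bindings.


{x1 ↦ (k), y1 ↦ (p)}


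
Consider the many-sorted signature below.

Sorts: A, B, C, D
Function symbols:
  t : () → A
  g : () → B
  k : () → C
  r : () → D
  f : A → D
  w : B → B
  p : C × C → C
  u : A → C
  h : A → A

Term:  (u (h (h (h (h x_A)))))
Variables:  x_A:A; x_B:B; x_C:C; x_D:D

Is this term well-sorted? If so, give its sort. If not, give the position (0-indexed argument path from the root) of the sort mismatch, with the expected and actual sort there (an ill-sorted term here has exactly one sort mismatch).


well-sorted; sort = C

          x_A : A
        (h x_A) : A
      (h (h x_A)) : A
    (h (h (h x_A))) : A
  (h (h (h (h x_A)))) : A
(u (h (h (h (h x_A))))) : C


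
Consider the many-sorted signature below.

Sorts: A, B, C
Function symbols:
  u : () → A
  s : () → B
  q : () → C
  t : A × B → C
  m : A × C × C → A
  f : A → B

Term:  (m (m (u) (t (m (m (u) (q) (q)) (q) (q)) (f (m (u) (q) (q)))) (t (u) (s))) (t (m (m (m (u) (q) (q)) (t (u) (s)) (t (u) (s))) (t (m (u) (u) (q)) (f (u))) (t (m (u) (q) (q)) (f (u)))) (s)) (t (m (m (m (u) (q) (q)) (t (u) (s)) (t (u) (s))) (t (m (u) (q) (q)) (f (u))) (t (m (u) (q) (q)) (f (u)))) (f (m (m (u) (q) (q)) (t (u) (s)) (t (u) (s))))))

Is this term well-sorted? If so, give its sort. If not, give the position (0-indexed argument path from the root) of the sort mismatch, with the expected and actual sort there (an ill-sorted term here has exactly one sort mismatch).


    (u) : A
          (u) : A
          (q) : C
          (q) : C
        (m (u) (q) (q)) : A
        (q) : C
        (q) : C
      (m (m (u) (q) (q)) (q) (q)) : A
          (u) : A
          (q) : C
          (q) : C
        (m (u) (q) (q)) : A
      (f (m (u) (q) (q))) : B
    (t (m (m (u) (q) (q)) (q) (q)) (f (m (u) (q) (q)))) : C
      (u) : A
      (s) : B
    (t (u) (s)) : C
  (m (u) (t (m (m (u) (q) (q)) (q) (q)) (f (m (u) (q) (q)))) (t (u) (s))) : A
          (u) : A
          (q) : C
          (q) : C
        (m (u) (q) (q)) : A
          (u) : A
          (s) : B
        (t (u) (s)) : C
          (u) : A
          (s) : B
        (t (u) (s)) : C
      (m (m (u) (q) (q)) (t (u) (s)) (t (u) (s))) : A
          (u) : A
          (u) : A
          (q) : C
        (m (u) (u) (q)) : ✗ arg 1 at [1, 0, 1, 0, 1] has sort A, expected C
          (u) : A
        (f (u)) : B
          (u) : A
          (q) : C
          (q) : C
        (m (u) (q) (q)) : A
          (u) : A
        (f (u)) : B
      (t (m (u) (q) (q)) (f (u))) : C
    (s) : B
          (u) : A
          (q) : C
          (q) : C
        (m (u) (q) (q)) : A
          (u) : A
          (s) : B
        (t (u) (s)) : C
          (u) : A
          (s) : B
        (t (u) (s)) : C
      (m (m (u) (q) (q)) (t (u) (s)) (t (u) (s))) : A
          (u) : A
          (q) : C
          (q) : C
        (m (u) (q) (q)) : A
          (u) : A
        (f (u)) : B
      (t (m (u) (q) (q)) (f (u))) : C
          (u) : A
          (q) : C
          (q) : C
        (m (u) (q) (q)) : A
          (u) : A
        (f (u)) : B
      (t (m (u) (q) (q)) (f (u))) : C
    (m (m (m (u) (q) (q)) (t (u) (s)) (t (u) (s))) (t (m (u) (q) (q)) (f (u))) (t (m (u) (q) (q)) (f (u)))) : A
          (u) : A
          (q) : C
          (q) : C
        (m (u) (q) (q)) : A
          (u) : A
          (s) : B
        (t (u) (s)) : C
          (u) : A
          (s) : B
        (t (u) (s)) : C
      (m (m (u) (q) (q)) (t (u) (s)) (t (u) (s))) : A
    (f (m (m (u) (q) (q)) (t (u) (s)) (t (u) (s)))) : B
  (t (m (m (m (u) (q) (q)) (t (u) (s)) (t (u) (s))) (t (m (u) (q) (q)) (f (u))) (t (m (u) (q) (q)) (f (u)))) (f (m (m (u) (q) (q)) (t (u) (s)) (t (u) (s))))) : C

ill-sorted at position [1, 0, 1, 0, 1]: expected C, got A


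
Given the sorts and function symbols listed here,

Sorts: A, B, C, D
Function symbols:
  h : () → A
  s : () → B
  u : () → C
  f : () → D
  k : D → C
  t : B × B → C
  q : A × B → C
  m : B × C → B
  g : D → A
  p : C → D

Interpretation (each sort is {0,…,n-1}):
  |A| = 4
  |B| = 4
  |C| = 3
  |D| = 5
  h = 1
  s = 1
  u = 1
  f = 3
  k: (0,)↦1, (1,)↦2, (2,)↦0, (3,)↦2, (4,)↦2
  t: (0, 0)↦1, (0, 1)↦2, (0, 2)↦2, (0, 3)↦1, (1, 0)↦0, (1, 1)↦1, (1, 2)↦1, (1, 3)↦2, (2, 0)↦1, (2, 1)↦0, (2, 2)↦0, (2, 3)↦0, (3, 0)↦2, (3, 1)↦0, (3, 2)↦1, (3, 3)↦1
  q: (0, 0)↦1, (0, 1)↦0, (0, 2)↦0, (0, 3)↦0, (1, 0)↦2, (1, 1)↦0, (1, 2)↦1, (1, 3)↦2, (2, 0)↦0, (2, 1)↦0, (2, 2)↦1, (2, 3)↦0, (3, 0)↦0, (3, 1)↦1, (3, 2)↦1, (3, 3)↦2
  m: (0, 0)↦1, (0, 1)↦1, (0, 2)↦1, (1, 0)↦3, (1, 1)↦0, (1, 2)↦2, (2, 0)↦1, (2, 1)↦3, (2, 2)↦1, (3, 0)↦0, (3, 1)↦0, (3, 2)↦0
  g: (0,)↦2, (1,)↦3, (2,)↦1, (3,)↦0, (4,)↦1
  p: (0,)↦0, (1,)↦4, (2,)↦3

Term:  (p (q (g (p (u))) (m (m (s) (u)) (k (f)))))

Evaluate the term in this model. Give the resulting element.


value = 0

  u = 1
  (p (u)) = p(1,) = 4
  (g (p (u))) = g(4,) = 1
  s = 1
  u = 1
  (m (s) (u)) = m(1, 1) = 0
  f = 3
  (k (f)) = k(3,) = 2
  (m (m (s) (u)) (k (f))) = m(0, 2) = 1
  (q (g (p (u))) (m (m (s) (u)) (k (f)))) = q(1, 1) = 0
  (p (q (g (p (u))) (m (m (s) (u)) (k (f))))) = p(0,) = 0


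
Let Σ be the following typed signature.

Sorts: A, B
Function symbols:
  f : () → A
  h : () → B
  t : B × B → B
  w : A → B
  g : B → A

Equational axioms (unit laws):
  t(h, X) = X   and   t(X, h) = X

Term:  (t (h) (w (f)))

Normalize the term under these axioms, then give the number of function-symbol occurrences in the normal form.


1. (t (h) (w (f)))  →  (w (f))
normal form: (w (f))

size = 2


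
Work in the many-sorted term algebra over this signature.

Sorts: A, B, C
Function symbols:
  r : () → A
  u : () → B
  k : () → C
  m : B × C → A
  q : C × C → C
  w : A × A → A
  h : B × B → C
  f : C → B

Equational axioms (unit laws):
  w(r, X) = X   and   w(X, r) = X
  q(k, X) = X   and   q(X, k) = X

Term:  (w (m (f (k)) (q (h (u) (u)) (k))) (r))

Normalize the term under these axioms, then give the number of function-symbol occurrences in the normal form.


1. (w (m (f (k)) (q (h (u) (u)) (k))) (r))  →  (m (f (k)) (q (h (u) (u)) (k)))
2. (m (f (k)) (q (h (u) (u)) (k)))  →  (m (f (k)) (h (u) (u)))
normal form: (m (f (k)) (h (u) (u)))

size = 6


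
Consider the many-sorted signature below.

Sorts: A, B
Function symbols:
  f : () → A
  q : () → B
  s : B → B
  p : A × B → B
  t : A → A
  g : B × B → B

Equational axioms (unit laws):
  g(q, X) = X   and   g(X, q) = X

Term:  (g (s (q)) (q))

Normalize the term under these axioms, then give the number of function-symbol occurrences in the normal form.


1. (g (s (q)) (q))  →  (s (q))
normal form: (s (q))

size = 2


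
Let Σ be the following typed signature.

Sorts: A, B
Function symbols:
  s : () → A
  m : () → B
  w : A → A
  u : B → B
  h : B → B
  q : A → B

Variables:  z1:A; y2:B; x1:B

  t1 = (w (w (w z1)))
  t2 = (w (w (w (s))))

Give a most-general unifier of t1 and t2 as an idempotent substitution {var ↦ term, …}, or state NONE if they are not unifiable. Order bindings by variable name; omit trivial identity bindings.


{z1 ↦ (s)}


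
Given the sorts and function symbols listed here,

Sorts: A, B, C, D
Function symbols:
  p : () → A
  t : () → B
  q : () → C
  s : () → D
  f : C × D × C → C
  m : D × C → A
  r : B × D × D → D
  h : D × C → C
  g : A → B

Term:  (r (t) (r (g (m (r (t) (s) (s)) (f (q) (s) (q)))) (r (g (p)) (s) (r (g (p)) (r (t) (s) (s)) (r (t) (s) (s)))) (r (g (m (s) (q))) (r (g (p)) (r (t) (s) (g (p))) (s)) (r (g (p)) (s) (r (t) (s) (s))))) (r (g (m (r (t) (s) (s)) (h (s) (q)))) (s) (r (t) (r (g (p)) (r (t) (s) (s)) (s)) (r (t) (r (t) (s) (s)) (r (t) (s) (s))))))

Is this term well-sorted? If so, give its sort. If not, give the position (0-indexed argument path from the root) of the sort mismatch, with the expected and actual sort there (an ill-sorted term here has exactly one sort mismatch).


  (t) : B
          (t) : B
          (s) : D
          (s) : D
        (r (t) (s) (s)) : D
          (q) : C
          (s) : D
          (q) : C
        (f (q) (s) (q)) : C
      (m (r (t) (s) (s)) (f (q) (s) (q))) : A
    (g (m (r (t) (s) (s)) (f (q) (s) (q)))) : B
        (p) : A
      (g (p)) : B
      (s) : D
          (p) : A
        (g (p)) : B
          (t) : B
          (s) : D
          (s) : D
        (r (t) (s) (s)) : D
          (t) : B
          (s) : D
          (s) : D
        (r (t) (s) (s)) : D
      (r (g (p)) (r (t) (s) (s)) (r (t) (s) (s))) : D
    (r (g (p)) (s) (r (g (p)) (r (t) (s) (s)) (r (t) (s) (s)))) : D
          (s) : D
          (q) : C
        (m (s) (q)) : A
      (g (m (s) (q))) : B
          (p) : A
        (g (p)) : B
          (t) : B
          (s) : D
            (p) : A
          (g (p)) : B
        (r (t) (s) (g (p))) : ✗ arg 2 at [1, 2, 1, 1, 2] has sort B, expected D
        (s) : D
          (p) : A
        (g (p)) : B
        (s) : D
          (t) : B
          (s) : D
          (s) : D
        (r (t) (s) (s)) : D
      (r (g (p)) (s) (r (t) (s) (s))) : D
          (t) : B
          (s) : D
          (s) : D
        (r (t) (s) (s)) : D
          (s) : D
          (q) : C
        (h (s) (q)) : C
      (m (r (t) (s) (s)) (h (s) (q))) : A
    (g (m (r (t) (s) (s)) (h (s) (q)))) : B
    (s) : D
      (t) : B
          (p) : A
        (g (p)) : B
          (t) : B
          (s) : D
          (s) : D
        (r (t) (s) (s)) : D
        (s) : D
      (r (g (p)) (r (t) (s) (s)) (s)) : D
        (t) : B
          (t) : B
          (s) : D
          (s) : D
        (r (t) (s) (s)) : D
          (t) : B
          (s) : D
          (s) : D
        (r (t) (s) (s)) : D
      (r (t) (r (t) (s) (s)) (r (t) (s) (s))) : D
    (r (t) (r (g (p)) (r (t) (s) (s)) (s)) (r (t) (r (t) (s) (s)) (r (t) (s) (s)))) : D
  (r (g (m (r (t) (s) (s)) (h (s) (q)))) (s) (r (t) (r (g (p)) (r (t) (s) (s)) (s)) (r (t) (r (t) (s) (s)) (r (t) (s) (s))))) : D

ill-sorted at position [1, 2, 1, 1, 2]: expected D, got B


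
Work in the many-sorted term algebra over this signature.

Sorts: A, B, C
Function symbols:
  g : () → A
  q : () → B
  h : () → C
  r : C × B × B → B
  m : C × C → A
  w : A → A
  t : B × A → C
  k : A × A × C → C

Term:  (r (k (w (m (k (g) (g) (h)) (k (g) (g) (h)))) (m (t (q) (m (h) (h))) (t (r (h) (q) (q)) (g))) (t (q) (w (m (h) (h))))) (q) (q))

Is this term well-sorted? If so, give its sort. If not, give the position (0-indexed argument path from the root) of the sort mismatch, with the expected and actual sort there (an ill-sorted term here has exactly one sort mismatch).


          (g) : A
          (g) : A
          (h) : C
        (k (g) (g) (h)) : C
          (g) : A
          (g) : A
          (h) : C
        (k (g) (g) (h)) : C
      (m (k (g) (g) (h)) (k (g) (g) (h))) : A
    (w (m (k (g) (g) (h)) (k (g) (g) (h)))) : A
        (q) : B
          (h) : C
          (h) : C
        (m (h) (h)) : A
      (t (q) (m (h) (h))) : C
          (h) : C
          (q) : B
          (q) : B
        (r (h) (q) (q)) : B
        (g) : A
      (t (r (h) (q) (q)) (g)) : C
    (m (t (q) (m (h) (h))) (t (r (h) (q) (q)) (g))) : A
      (q) : B
          (h) : C
          (h) : C
        (m (h) (h)) : A
      (w (m (h) (h))) : A
    (t (q) (w (m (h) (h)))) : C
  (k (w (m (k (g) (g) (h)) (k (g) (g) (h)))) (m (t (q) (m (h) (h))) (t (r (h) (q) (q)) (g))) (t (q) (w (m (h) (h))))) : C
  (q) : B
  (q) : B
(r (k (w (m (k (g) (g) (h)) (k (g) (g) (h)))) (m (t (q) (m (h) (h))) (t (r (h) (q) (q)) (g))) (t (q) (w (m (h) (h))))) (q) (q)) : B

well-sorted; sort = B


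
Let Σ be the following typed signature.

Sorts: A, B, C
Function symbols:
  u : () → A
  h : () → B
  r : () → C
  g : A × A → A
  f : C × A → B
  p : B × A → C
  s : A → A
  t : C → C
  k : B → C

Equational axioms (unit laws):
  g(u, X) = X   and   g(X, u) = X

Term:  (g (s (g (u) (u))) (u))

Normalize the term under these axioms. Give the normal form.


1. (g (s (g (u) (u))) (u))  →  (s (g (u) (u)))
2. (s (g (u) (u)))  →  (s (u))

normal form = (s (u))


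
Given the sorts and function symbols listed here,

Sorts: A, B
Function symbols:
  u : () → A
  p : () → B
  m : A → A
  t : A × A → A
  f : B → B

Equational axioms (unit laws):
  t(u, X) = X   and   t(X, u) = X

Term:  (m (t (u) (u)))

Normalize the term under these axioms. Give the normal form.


normal form = (m (u))

1. (m (t (u) (u)))  →  (m (u))
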